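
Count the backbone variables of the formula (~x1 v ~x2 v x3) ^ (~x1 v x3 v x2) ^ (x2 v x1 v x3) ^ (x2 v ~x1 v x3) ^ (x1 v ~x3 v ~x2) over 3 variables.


Find all satisfying assignments: 4 model(s).
Check which variables have the same value in every model.
No variable is fixed across all models.
Backbone size = 0.

0


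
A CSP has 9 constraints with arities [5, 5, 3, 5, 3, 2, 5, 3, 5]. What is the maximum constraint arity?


The arities are: 5, 5, 3, 5, 3, 2, 5, 3, 5.
Scan for the maximum value.
Maximum arity = 5.

5


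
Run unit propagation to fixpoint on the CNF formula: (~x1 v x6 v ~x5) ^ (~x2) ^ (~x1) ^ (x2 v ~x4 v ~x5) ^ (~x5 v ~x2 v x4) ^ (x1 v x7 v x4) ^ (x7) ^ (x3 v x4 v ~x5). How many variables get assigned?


Unit propagation repeatedly assigns the literal in any unit clause, then simplifies.
Assignments in order: x2 = F, x1 = F, x7 = T.
No further unit clauses remain.
Total variables assigned = 3.

3


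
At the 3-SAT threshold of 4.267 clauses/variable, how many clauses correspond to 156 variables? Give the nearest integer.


The 3-SAT phase transition occurs at approximately 4.267 clauses per variable.
m = 4.267 * 156 = 665.652.
Rounded to nearest integer: 666.

666


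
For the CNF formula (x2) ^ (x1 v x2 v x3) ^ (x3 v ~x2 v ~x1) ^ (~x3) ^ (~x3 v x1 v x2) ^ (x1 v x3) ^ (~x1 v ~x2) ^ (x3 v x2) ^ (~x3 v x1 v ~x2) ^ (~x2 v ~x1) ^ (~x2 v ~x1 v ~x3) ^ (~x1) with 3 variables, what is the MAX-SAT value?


Enumerate all 8 truth assignments.
For each, count how many of the 12 clauses are satisfied.
The formula is not fully satisfiable, so the maximum is below 12.
Maximum simultaneously satisfiable clauses = 11.

11


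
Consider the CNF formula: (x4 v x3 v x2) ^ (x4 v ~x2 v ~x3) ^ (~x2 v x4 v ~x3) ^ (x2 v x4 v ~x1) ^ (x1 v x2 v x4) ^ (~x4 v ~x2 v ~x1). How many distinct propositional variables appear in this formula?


Identify each distinct variable in the formula.
Variables found: x1, x2, x3, x4.
Total distinct variables = 4.

4


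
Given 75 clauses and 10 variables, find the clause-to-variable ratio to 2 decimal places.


Clause-to-variable ratio = clauses / variables.
75 / 10 = 7.5.

7.5


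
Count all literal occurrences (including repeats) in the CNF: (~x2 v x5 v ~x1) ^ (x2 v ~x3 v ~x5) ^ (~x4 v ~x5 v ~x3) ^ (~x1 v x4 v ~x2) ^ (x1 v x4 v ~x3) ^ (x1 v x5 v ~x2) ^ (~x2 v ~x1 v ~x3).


Clause lengths: 3, 3, 3, 3, 3, 3, 3.
Sum = 3 + 3 + 3 + 3 + 3 + 3 + 3 = 21.

21


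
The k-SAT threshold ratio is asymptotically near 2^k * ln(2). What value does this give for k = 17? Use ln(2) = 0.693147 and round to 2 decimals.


Using the asymptotic formula: threshold ~ 2^k * ln(2).
2^17 = 131072.
131072 * 0.693147 = 90852.16.

90852.16


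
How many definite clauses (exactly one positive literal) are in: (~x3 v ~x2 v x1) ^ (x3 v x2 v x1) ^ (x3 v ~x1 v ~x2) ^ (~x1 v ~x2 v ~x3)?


A definite clause has exactly one positive literal.
Clause 1: 1 positive -> definite
Clause 2: 3 positive -> not definite
Clause 3: 1 positive -> definite
Clause 4: 0 positive -> not definite
Definite clause count = 2.

2


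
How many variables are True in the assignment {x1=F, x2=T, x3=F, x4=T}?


The weight is the number of variables assigned True.
True variables: x2, x4.
Weight = 2.

2


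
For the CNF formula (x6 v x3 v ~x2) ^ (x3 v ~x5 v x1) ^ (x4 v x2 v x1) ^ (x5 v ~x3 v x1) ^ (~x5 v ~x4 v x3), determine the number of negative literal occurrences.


Scan each clause for negated literals.
Clause 1: 1 negative; Clause 2: 1 negative; Clause 3: 0 negative; Clause 4: 1 negative; Clause 5: 2 negative.
Total negative literal occurrences = 5.

5


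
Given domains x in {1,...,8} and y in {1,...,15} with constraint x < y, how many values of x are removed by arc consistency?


For the constraint x < y, x needs a supporting value in y's domain.
x can be at most 14 (one less than y's maximum).
Valid x values from domain: 8 out of 8.
Pruned = 8 - 8 = 0.

0


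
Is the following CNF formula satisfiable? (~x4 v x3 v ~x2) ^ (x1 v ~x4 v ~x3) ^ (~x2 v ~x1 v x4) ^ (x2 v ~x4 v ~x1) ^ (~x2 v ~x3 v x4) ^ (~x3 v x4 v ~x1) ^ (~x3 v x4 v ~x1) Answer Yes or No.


Check all 16 possible truth assignments.
Number of satisfying assignments found: 6.
The formula is satisfiable.

Yes


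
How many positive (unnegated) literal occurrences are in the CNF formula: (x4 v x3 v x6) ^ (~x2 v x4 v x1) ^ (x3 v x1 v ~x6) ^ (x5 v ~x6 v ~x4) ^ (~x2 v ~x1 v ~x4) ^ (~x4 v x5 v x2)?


Scan each clause for unnegated literals.
Clause 1: 3 positive; Clause 2: 2 positive; Clause 3: 2 positive; Clause 4: 1 positive; Clause 5: 0 positive; Clause 6: 2 positive.
Total positive literal occurrences = 10.

10


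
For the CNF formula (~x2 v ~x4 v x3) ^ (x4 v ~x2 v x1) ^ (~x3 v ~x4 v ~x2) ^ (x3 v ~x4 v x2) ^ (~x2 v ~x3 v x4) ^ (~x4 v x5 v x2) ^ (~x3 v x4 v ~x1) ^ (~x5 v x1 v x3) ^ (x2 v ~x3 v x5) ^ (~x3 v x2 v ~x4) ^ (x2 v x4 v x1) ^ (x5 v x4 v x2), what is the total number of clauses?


Each group enclosed in parentheses joined by ^ is one clause.
Counting the conjuncts: 12 clauses.

12


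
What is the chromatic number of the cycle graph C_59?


An odd cycle cannot be 2-colored: alternating two colors around the cycle returns to the start with a conflict.
Since 59 is odd, three colors are required (and three suffice).
Chromatic number = 3.

3


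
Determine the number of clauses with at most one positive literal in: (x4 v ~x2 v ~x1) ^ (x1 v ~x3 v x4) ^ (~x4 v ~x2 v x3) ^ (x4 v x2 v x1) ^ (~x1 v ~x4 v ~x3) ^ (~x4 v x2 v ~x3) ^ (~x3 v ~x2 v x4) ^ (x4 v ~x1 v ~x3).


A Horn clause has at most one positive literal.
Clause 1: 1 positive lit(s) -> Horn
Clause 2: 2 positive lit(s) -> not Horn
Clause 3: 1 positive lit(s) -> Horn
Clause 4: 3 positive lit(s) -> not Horn
Clause 5: 0 positive lit(s) -> Horn
Clause 6: 1 positive lit(s) -> Horn
Clause 7: 1 positive lit(s) -> Horn
Clause 8: 1 positive lit(s) -> Horn
Total Horn clauses = 6.

6


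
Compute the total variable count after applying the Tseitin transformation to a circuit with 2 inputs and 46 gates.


The Tseitin transformation introduces one auxiliary variable per gate.
Total variables = inputs + gates = 2 + 46 = 48.

48


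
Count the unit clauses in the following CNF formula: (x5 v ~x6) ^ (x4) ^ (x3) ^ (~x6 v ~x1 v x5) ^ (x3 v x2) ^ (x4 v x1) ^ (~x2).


A unit clause contains exactly one literal.
Unit clauses found: (x4), (x3), (~x2).
Count = 3.

3


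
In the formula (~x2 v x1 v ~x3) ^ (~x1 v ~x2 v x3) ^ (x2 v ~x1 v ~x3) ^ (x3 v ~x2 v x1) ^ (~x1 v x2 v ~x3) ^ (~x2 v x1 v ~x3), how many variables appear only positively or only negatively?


A pure literal appears in only one polarity across all clauses.
No pure literals found.
Count = 0.

0


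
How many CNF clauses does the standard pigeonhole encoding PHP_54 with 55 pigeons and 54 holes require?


The PHP encoding has two parts:
1) At-least-one-hole clauses: 55 (one per pigeon, each with 54 literals).
2) At-most-one-pigeon-per-hole clauses: 54 holes * C(55,2) = 54 * 1485 = 80190.
Total clauses = 55 + 80190 = 80245.

80245


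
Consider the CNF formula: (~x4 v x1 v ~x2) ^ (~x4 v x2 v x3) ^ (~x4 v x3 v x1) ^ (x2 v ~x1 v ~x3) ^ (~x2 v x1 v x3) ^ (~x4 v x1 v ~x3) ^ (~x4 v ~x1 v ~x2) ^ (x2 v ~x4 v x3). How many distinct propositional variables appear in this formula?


Identify each distinct variable in the formula.
Variables found: x1, x2, x3, x4.
Total distinct variables = 4.

4


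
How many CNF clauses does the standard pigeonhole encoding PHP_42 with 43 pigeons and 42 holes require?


The PHP encoding has two parts:
1) At-least-one-hole clauses: 43 (one per pigeon, each with 42 literals).
2) At-most-one-pigeon-per-hole clauses: 42 holes * C(43,2) = 42 * 903 = 37926.
Total clauses = 43 + 37926 = 37969.

37969


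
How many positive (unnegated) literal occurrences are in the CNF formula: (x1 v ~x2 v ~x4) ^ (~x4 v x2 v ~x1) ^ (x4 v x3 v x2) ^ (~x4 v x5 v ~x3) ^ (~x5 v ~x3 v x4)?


Scan each clause for unnegated literals.
Clause 1: 1 positive; Clause 2: 1 positive; Clause 3: 3 positive; Clause 4: 1 positive; Clause 5: 1 positive.
Total positive literal occurrences = 7.

7


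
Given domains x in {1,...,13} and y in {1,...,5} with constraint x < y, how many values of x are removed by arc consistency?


For the constraint x < y, x needs a supporting value in y's domain.
x can be at most 4 (one less than y's maximum).
Valid x values from domain: 4 out of 13.
Pruned = 13 - 4 = 9.

9


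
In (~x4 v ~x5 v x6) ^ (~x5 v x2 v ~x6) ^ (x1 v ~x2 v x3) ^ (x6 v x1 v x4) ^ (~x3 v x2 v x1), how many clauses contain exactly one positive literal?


A definite clause has exactly one positive literal.
Clause 1: 1 positive -> definite
Clause 2: 1 positive -> definite
Clause 3: 2 positive -> not definite
Clause 4: 3 positive -> not definite
Clause 5: 2 positive -> not definite
Definite clause count = 2.

2


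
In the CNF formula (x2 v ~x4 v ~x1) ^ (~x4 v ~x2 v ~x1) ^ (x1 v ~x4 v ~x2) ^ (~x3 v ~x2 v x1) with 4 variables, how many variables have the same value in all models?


Find all satisfying assignments: 9 model(s).
Check which variables have the same value in every model.
No variable is fixed across all models.
Backbone size = 0.

0


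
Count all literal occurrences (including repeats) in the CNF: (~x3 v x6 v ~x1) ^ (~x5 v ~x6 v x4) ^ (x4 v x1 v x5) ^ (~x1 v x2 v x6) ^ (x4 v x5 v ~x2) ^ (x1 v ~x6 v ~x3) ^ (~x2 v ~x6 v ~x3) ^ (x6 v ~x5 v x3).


Clause lengths: 3, 3, 3, 3, 3, 3, 3, 3.
Sum = 3 + 3 + 3 + 3 + 3 + 3 + 3 + 3 = 24.

24


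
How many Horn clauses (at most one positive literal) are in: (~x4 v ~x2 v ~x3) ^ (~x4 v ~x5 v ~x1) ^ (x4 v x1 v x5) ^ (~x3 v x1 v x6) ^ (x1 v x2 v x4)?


A Horn clause has at most one positive literal.
Clause 1: 0 positive lit(s) -> Horn
Clause 2: 0 positive lit(s) -> Horn
Clause 3: 3 positive lit(s) -> not Horn
Clause 4: 2 positive lit(s) -> not Horn
Clause 5: 3 positive lit(s) -> not Horn
Total Horn clauses = 2.

2


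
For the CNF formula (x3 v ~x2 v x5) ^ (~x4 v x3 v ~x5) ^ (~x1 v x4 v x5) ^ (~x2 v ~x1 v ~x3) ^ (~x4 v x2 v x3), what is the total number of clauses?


Each group enclosed in parentheses joined by ^ is one clause.
Counting the conjuncts: 5 clauses.

5


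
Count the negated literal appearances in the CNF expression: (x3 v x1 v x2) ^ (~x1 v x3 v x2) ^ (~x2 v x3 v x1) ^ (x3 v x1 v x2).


Scan each clause for negated literals.
Clause 1: 0 negative; Clause 2: 1 negative; Clause 3: 1 negative; Clause 4: 0 negative.
Total negative literal occurrences = 2.

2


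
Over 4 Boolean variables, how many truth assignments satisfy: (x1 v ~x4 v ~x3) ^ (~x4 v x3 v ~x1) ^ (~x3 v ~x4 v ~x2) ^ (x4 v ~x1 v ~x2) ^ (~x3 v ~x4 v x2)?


Enumerate all 16 truth assignments over 4 variables.
Test each against every clause.
Satisfying assignments found: 8.

8


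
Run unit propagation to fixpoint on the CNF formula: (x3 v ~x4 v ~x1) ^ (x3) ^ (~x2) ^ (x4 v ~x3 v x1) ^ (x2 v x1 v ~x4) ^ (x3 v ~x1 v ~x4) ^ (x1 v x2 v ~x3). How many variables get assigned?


Unit propagation repeatedly assigns the literal in any unit clause, then simplifies.
Assignments in order: x3 = T, x2 = F, x1 = T.
No further unit clauses remain.
Total variables assigned = 3.

3


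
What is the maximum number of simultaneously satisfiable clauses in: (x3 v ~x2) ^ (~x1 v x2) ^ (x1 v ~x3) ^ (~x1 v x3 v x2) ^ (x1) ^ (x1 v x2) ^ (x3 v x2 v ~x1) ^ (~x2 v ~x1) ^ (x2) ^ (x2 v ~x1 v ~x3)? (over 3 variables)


Enumerate all 8 truth assignments.
For each, count how many of the 10 clauses are satisfied.
The formula is not fully satisfiable, so the maximum is below 10.
Maximum simultaneously satisfiable clauses = 9.

9


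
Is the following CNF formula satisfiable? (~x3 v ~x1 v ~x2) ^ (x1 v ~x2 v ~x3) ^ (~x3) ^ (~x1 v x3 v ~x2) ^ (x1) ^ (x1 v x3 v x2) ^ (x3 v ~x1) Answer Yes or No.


Check all 8 possible truth assignments.
Number of satisfying assignments found: 0.
The formula is unsatisfiable.

No


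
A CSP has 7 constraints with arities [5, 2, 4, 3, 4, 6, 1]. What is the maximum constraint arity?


The arities are: 5, 2, 4, 3, 4, 6, 1.
Scan for the maximum value.
Maximum arity = 6.

6


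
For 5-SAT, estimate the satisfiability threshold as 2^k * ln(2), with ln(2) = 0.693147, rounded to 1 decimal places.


Using the asymptotic formula: threshold ~ 2^k * ln(2).
2^5 = 32.
32 * 0.693147 = 22.2.

22.2


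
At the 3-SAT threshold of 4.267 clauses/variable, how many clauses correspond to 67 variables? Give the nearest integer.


The 3-SAT phase transition occurs at approximately 4.267 clauses per variable.
m = 4.267 * 67 = 285.889.
Rounded to nearest integer: 286.

286


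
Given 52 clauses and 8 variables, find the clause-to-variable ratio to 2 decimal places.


Clause-to-variable ratio = clauses / variables.
52 / 8 = 6.5.

6.5


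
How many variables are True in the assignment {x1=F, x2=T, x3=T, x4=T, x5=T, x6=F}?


The weight is the number of variables assigned True.
True variables: x2, x3, x4, x5.
Weight = 4.

4


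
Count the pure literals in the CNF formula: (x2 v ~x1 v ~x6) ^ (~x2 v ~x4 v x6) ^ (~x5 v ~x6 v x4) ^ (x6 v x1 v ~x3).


A pure literal appears in only one polarity across all clauses.
Pure literals: x3 (negative only), x5 (negative only).
Count = 2.

2


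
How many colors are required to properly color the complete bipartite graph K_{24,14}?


K_{24,14} is bipartite by definition: the two parts are independent sets, with every edge crossing between them.
Color all vertices in one part with color 1 and all vertices in the other part with color 2.
Since the graph has at least one edge, one color does not suffice.
Chromatic number = 2.

2


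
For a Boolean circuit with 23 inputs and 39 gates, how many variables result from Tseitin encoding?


The Tseitin transformation introduces one auxiliary variable per gate.
Total variables = inputs + gates = 23 + 39 = 62.

62


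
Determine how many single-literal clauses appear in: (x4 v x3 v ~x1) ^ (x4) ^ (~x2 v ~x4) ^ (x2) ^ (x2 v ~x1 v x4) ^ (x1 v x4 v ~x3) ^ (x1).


A unit clause contains exactly one literal.
Unit clauses found: (x4), (x2), (x1).
Count = 3.

3


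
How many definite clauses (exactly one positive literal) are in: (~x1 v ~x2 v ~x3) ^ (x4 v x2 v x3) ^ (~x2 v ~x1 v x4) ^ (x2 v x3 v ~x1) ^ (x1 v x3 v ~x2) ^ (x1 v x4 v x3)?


A definite clause has exactly one positive literal.
Clause 1: 0 positive -> not definite
Clause 2: 3 positive -> not definite
Clause 3: 1 positive -> definite
Clause 4: 2 positive -> not definite
Clause 5: 2 positive -> not definite
Clause 6: 3 positive -> not definite
Definite clause count = 1.

1


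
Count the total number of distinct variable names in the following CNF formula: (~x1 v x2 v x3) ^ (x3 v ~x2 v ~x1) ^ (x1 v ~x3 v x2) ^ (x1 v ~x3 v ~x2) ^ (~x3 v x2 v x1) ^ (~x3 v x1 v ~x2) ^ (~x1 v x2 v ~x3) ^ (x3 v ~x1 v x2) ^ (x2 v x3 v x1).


Identify each distinct variable in the formula.
Variables found: x1, x2, x3.
Total distinct variables = 3.

3


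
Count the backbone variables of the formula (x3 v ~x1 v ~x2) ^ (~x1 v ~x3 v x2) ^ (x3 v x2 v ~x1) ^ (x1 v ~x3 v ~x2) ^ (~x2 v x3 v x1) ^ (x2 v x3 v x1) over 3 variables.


Find all satisfying assignments: 2 model(s).
Check which variables have the same value in every model.
Fixed variables: x3=T.
Backbone size = 1.

1


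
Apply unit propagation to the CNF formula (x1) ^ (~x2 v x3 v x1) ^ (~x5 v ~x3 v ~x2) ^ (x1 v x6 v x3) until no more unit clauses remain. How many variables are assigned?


Unit propagation repeatedly assigns the literal in any unit clause, then simplifies.
Assignments in order: x1 = T.
No further unit clauses remain.
Total variables assigned = 1.

1


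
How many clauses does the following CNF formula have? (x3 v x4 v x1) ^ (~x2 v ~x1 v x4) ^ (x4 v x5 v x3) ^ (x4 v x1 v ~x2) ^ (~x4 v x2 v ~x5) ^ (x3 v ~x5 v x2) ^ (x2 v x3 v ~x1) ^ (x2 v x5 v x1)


Each group enclosed in parentheses joined by ^ is one clause.
Counting the conjuncts: 8 clauses.

8


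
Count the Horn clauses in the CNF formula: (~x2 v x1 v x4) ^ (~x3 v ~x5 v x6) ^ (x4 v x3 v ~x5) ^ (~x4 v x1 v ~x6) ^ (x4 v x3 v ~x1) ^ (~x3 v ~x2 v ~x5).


A Horn clause has at most one positive literal.
Clause 1: 2 positive lit(s) -> not Horn
Clause 2: 1 positive lit(s) -> Horn
Clause 3: 2 positive lit(s) -> not Horn
Clause 4: 1 positive lit(s) -> Horn
Clause 5: 2 positive lit(s) -> not Horn
Clause 6: 0 positive lit(s) -> Horn
Total Horn clauses = 3.

3


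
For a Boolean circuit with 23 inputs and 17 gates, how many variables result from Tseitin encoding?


The Tseitin transformation introduces one auxiliary variable per gate.
Total variables = inputs + gates = 23 + 17 = 40.

40


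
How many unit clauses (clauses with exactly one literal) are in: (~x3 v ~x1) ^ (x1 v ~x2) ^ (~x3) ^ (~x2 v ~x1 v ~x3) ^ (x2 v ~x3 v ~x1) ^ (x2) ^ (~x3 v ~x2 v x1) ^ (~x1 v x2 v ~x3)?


A unit clause contains exactly one literal.
Unit clauses found: (~x3), (x2).
Count = 2.

2


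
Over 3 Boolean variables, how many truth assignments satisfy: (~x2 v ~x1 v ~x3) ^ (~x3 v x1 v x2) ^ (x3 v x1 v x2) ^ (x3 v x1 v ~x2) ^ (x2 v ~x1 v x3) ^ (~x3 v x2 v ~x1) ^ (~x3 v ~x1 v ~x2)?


Enumerate all 8 truth assignments over 3 variables.
Test each against every clause.
Satisfying assignments found: 2.

2


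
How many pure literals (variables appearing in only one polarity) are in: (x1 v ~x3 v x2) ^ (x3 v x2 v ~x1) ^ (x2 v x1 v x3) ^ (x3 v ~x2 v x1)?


A pure literal appears in only one polarity across all clauses.
No pure literals found.
Count = 0.

0


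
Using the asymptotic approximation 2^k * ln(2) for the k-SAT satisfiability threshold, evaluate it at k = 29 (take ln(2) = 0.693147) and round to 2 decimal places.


Using the asymptotic formula: threshold ~ 2^k * ln(2).
2^29 = 536870912.
536870912 * 0.693147 = 372130462.04.

372130462.04


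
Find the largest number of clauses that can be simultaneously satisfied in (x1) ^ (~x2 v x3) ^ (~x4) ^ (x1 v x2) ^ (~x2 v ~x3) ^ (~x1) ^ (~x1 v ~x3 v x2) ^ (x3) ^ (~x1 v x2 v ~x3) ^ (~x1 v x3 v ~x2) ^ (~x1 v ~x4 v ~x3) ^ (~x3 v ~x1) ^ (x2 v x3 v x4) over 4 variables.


Enumerate all 16 truth assignments.
For each, count how many of the 13 clauses are satisfied.
The formula is not fully satisfiable, so the maximum is below 13.
Maximum simultaneously satisfiable clauses = 11.

11


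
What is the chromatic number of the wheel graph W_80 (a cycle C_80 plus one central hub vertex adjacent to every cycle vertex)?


W_80 consists of the cycle C_80 together with a hub vertex adjacent to every cycle vertex.
The cycle C_80 needs 2 colors (even cycle -> 2).
The hub is adjacent to every cycle vertex, so it must receive a new color distinct from all of them.
Chromatic number = 2 + 1 = 3.

3


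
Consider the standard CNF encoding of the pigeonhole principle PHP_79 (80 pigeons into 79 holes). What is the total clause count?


The PHP encoding has two parts:
1) At-least-one-hole clauses: 80 (one per pigeon, each with 79 literals).
2) At-most-one-pigeon-per-hole clauses: 79 holes * C(80,2) = 79 * 3160 = 249640.
Total clauses = 80 + 249640 = 249720.

249720


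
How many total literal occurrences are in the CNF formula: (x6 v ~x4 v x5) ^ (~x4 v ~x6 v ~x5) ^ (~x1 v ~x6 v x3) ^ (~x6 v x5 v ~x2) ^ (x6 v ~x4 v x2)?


Clause lengths: 3, 3, 3, 3, 3.
Sum = 3 + 3 + 3 + 3 + 3 = 15.

15


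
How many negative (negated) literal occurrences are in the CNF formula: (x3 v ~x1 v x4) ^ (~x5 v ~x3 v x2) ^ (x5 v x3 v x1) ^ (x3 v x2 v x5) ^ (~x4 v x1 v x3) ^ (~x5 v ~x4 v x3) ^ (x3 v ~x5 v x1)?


Scan each clause for negated literals.
Clause 1: 1 negative; Clause 2: 2 negative; Clause 3: 0 negative; Clause 4: 0 negative; Clause 5: 1 negative; Clause 6: 2 negative; Clause 7: 1 negative.
Total negative literal occurrences = 7.

7


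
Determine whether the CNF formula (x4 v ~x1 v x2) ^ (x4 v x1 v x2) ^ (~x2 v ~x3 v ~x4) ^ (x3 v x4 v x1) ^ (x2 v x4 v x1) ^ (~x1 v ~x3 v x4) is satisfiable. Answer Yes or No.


Check all 16 possible truth assignments.
Number of satisfying assignments found: 8.
The formula is satisfiable.

Yes


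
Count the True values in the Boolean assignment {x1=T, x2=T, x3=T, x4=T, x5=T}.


The weight is the number of variables assigned True.
True variables: x1, x2, x3, x4, x5.
Weight = 5.

5


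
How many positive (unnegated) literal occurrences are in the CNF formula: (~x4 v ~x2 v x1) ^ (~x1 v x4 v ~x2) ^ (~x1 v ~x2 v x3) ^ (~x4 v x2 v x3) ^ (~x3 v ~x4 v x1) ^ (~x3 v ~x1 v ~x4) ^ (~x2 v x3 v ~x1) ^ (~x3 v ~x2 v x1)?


Scan each clause for unnegated literals.
Clause 1: 1 positive; Clause 2: 1 positive; Clause 3: 1 positive; Clause 4: 2 positive; Clause 5: 1 positive; Clause 6: 0 positive; Clause 7: 1 positive; Clause 8: 1 positive.
Total positive literal occurrences = 8.

8


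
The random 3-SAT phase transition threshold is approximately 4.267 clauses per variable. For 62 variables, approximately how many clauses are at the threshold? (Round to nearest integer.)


The 3-SAT phase transition occurs at approximately 4.267 clauses per variable.
m = 4.267 * 62 = 264.554.
Rounded to nearest integer: 265.

265


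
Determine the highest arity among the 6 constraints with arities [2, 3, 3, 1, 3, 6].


The arities are: 2, 3, 3, 1, 3, 6.
Scan for the maximum value.
Maximum arity = 6.

6


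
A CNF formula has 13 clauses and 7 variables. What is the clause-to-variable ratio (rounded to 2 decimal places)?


Clause-to-variable ratio = clauses / variables.
13 / 7 = 1.86.

1.86


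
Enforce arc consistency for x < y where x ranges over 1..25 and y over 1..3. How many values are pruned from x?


For the constraint x < y, x needs a supporting value in y's domain.
x can be at most 2 (one less than y's maximum).
Valid x values from domain: 2 out of 25.
Pruned = 25 - 2 = 23.

23


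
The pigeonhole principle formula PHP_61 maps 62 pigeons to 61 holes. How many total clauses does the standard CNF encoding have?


The PHP encoding has two parts:
1) At-least-one-hole clauses: 62 (one per pigeon, each with 61 literals).
2) At-most-one-pigeon-per-hole clauses: 61 holes * C(62,2) = 61 * 1891 = 115351.
Total clauses = 62 + 115351 = 115413.

115413


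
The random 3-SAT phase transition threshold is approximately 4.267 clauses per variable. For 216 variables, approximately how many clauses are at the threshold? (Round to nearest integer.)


The 3-SAT phase transition occurs at approximately 4.267 clauses per variable.
m = 4.267 * 216 = 921.672.
Rounded to nearest integer: 922.

922


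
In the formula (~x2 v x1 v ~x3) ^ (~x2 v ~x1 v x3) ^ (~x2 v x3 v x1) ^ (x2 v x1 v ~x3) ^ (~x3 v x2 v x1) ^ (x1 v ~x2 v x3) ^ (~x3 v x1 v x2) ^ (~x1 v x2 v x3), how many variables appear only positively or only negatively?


A pure literal appears in only one polarity across all clauses.
No pure literals found.
Count = 0.

0


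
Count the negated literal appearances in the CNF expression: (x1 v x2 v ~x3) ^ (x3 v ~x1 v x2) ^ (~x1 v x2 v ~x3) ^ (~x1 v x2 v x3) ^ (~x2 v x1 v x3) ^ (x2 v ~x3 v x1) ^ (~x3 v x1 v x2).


Scan each clause for negated literals.
Clause 1: 1 negative; Clause 2: 1 negative; Clause 3: 2 negative; Clause 4: 1 negative; Clause 5: 1 negative; Clause 6: 1 negative; Clause 7: 1 negative.
Total negative literal occurrences = 8.

8


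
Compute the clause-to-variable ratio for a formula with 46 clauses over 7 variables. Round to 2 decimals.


Clause-to-variable ratio = clauses / variables.
46 / 7 = 6.57.

6.57


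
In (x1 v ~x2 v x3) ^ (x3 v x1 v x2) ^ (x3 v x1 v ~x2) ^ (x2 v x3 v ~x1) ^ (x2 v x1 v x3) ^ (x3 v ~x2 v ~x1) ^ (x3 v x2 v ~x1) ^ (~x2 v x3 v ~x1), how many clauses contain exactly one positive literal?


A definite clause has exactly one positive literal.
Clause 1: 2 positive -> not definite
Clause 2: 3 positive -> not definite
Clause 3: 2 positive -> not definite
Clause 4: 2 positive -> not definite
Clause 5: 3 positive -> not definite
Clause 6: 1 positive -> definite
Clause 7: 2 positive -> not definite
Clause 8: 1 positive -> definite
Definite clause count = 2.

2


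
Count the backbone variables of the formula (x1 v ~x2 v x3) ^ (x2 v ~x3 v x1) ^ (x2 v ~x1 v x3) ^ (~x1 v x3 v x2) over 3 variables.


Find all satisfying assignments: 5 model(s).
Check which variables have the same value in every model.
No variable is fixed across all models.
Backbone size = 0.

0


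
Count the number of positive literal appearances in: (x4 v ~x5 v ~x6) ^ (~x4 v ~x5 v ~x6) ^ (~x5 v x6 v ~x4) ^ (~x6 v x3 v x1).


Scan each clause for unnegated literals.
Clause 1: 1 positive; Clause 2: 0 positive; Clause 3: 1 positive; Clause 4: 2 positive.
Total positive literal occurrences = 4.

4


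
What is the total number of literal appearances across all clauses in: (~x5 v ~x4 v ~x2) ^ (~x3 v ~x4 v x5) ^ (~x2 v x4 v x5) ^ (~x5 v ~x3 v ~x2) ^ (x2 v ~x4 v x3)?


Clause lengths: 3, 3, 3, 3, 3.
Sum = 3 + 3 + 3 + 3 + 3 = 15.

15


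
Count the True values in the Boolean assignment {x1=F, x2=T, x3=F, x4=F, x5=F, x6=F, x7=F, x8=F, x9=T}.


The weight is the number of variables assigned True.
True variables: x2, x9.
Weight = 2.

2


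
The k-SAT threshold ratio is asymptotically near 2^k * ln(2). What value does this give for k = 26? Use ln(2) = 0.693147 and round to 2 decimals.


Using the asymptotic formula: threshold ~ 2^k * ln(2).
2^26 = 67108864.
67108864 * 0.693147 = 46516307.76.

46516307.76


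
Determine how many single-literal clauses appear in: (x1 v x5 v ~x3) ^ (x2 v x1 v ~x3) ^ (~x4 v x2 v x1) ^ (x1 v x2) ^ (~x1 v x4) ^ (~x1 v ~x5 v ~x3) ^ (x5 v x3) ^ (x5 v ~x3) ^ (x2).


A unit clause contains exactly one literal.
Unit clauses found: (x2).
Count = 1.

1


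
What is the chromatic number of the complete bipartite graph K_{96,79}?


K_{96,79} is bipartite by definition: the two parts are independent sets, with every edge crossing between them.
Color all vertices in one part with color 1 and all vertices in the other part with color 2.
Since the graph has at least one edge, one color does not suffice.
Chromatic number = 2.

2


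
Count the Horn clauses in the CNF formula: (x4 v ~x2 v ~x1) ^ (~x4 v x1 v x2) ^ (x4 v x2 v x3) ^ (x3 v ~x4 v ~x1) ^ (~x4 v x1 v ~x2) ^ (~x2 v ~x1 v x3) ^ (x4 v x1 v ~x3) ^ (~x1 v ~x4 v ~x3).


A Horn clause has at most one positive literal.
Clause 1: 1 positive lit(s) -> Horn
Clause 2: 2 positive lit(s) -> not Horn
Clause 3: 3 positive lit(s) -> not Horn
Clause 4: 1 positive lit(s) -> Horn
Clause 5: 1 positive lit(s) -> Horn
Clause 6: 1 positive lit(s) -> Horn
Clause 7: 2 positive lit(s) -> not Horn
Clause 8: 0 positive lit(s) -> Horn
Total Horn clauses = 5.

5


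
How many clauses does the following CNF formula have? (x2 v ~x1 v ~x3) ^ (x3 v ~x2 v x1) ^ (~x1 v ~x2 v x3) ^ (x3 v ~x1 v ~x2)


Each group enclosed in parentheses joined by ^ is one clause.
Counting the conjuncts: 4 clauses.

4


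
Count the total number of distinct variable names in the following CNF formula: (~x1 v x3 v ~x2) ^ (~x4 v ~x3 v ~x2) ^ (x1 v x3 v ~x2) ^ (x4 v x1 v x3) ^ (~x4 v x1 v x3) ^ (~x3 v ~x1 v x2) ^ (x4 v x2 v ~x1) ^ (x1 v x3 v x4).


Identify each distinct variable in the formula.
Variables found: x1, x2, x3, x4.
Total distinct variables = 4.

4


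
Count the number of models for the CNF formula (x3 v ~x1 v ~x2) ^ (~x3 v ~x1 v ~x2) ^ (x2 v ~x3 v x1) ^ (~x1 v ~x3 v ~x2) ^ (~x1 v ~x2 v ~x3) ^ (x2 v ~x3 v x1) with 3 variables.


Enumerate all 8 truth assignments over 3 variables.
Test each against every clause.
Satisfying assignments found: 5.

5


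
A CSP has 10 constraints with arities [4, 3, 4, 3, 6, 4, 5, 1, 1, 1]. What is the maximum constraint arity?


The arities are: 4, 3, 4, 3, 6, 4, 5, 1, 1, 1.
Scan for the maximum value.
Maximum arity = 6.

6


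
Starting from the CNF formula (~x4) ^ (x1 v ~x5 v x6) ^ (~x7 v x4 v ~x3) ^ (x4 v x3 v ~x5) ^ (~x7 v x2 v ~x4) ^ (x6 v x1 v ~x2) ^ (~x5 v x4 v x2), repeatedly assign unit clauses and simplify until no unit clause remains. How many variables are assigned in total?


Unit propagation repeatedly assigns the literal in any unit clause, then simplifies.
Assignments in order: x4 = F.
No further unit clauses remain.
Total variables assigned = 1.

1


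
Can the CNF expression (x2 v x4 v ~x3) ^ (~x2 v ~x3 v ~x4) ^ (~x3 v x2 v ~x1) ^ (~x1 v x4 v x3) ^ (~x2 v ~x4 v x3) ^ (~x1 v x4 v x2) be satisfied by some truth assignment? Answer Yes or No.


Check all 16 possible truth assignments.
Number of satisfying assignments found: 7.
The formula is satisfiable.

Yes


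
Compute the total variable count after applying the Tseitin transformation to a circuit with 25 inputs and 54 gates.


The Tseitin transformation introduces one auxiliary variable per gate.
Total variables = inputs + gates = 25 + 54 = 79.

79


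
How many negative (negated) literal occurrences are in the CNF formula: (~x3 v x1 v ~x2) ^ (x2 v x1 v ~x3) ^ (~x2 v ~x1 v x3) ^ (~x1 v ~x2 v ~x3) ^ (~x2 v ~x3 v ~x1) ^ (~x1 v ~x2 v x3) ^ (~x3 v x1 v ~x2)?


Scan each clause for negated literals.
Clause 1: 2 negative; Clause 2: 1 negative; Clause 3: 2 negative; Clause 4: 3 negative; Clause 5: 3 negative; Clause 6: 2 negative; Clause 7: 2 negative.
Total negative literal occurrences = 15.

15


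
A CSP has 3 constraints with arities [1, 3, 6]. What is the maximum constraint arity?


The arities are: 1, 3, 6.
Scan for the maximum value.
Maximum arity = 6.

6


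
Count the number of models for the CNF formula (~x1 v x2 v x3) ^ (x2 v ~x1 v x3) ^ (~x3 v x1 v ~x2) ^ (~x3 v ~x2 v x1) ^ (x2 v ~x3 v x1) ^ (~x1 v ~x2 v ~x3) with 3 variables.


Enumerate all 8 truth assignments over 3 variables.
Test each against every clause.
Satisfying assignments found: 4.

4


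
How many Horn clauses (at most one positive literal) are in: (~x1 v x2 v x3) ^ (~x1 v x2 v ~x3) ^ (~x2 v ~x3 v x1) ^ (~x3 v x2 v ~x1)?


A Horn clause has at most one positive literal.
Clause 1: 2 positive lit(s) -> not Horn
Clause 2: 1 positive lit(s) -> Horn
Clause 3: 1 positive lit(s) -> Horn
Clause 4: 1 positive lit(s) -> Horn
Total Horn clauses = 3.

3


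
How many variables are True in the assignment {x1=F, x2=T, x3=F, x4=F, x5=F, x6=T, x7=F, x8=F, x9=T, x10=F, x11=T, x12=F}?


The weight is the number of variables assigned True.
True variables: x2, x6, x9, x11.
Weight = 4.

4


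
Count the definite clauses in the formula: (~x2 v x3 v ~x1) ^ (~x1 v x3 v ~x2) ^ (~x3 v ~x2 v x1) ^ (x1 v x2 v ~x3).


A definite clause has exactly one positive literal.
Clause 1: 1 positive -> definite
Clause 2: 1 positive -> definite
Clause 3: 1 positive -> definite
Clause 4: 2 positive -> not definite
Definite clause count = 3.

3


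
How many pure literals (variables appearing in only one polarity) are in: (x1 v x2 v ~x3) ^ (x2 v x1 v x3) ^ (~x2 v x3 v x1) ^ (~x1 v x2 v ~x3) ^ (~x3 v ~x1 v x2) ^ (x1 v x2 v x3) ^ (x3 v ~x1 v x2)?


A pure literal appears in only one polarity across all clauses.
No pure literals found.
Count = 0.

0


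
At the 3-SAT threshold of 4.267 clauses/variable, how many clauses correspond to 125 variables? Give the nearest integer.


The 3-SAT phase transition occurs at approximately 4.267 clauses per variable.
m = 4.267 * 125 = 533.375.
Rounded to nearest integer: 533.

533


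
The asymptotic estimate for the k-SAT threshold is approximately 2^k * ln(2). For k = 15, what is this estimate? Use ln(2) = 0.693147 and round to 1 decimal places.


Using the asymptotic formula: threshold ~ 2^k * ln(2).
2^15 = 32768.
32768 * 0.693147 = 22713.0.

22713.0


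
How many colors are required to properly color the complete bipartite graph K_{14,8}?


K_{14,8} is bipartite by definition: the two parts are independent sets, with every edge crossing between them.
Color all vertices in one part with color 1 and all vertices in the other part with color 2.
Since the graph has at least one edge, one color does not suffice.
Chromatic number = 2.

2


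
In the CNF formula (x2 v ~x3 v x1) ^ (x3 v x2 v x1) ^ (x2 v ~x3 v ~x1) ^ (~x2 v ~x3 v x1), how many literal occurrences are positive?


Scan each clause for unnegated literals.
Clause 1: 2 positive; Clause 2: 3 positive; Clause 3: 1 positive; Clause 4: 1 positive.
Total positive literal occurrences = 7.

7


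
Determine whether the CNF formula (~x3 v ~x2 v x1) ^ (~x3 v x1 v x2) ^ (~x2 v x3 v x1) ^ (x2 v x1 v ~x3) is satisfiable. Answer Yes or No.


Check all 8 possible truth assignments.
Number of satisfying assignments found: 5.
The formula is satisfiable.

Yes


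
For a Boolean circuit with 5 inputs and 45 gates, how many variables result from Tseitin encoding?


The Tseitin transformation introduces one auxiliary variable per gate.
Total variables = inputs + gates = 5 + 45 = 50.

50


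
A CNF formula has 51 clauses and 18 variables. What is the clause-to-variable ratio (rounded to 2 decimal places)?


Clause-to-variable ratio = clauses / variables.
51 / 18 = 2.83.

2.83


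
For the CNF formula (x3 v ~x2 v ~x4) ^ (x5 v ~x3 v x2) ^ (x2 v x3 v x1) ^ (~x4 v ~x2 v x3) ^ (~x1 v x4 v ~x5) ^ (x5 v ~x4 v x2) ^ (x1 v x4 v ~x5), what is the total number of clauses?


Each group enclosed in parentheses joined by ^ is one clause.
Counting the conjuncts: 7 clauses.

7


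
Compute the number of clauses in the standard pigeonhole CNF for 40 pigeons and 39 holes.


The PHP encoding has two parts:
1) At-least-one-hole clauses: 40 (one per pigeon, each with 39 literals).
2) At-most-one-pigeon-per-hole clauses: 39 holes * C(40,2) = 39 * 780 = 30420.
Total clauses = 40 + 30420 = 30460.

30460


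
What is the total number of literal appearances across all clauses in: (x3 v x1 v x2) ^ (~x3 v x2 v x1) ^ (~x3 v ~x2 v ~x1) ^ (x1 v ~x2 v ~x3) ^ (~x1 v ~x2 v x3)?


Clause lengths: 3, 3, 3, 3, 3.
Sum = 3 + 3 + 3 + 3 + 3 = 15.

15


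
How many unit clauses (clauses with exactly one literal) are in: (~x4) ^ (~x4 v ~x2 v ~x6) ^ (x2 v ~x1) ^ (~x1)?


A unit clause contains exactly one literal.
Unit clauses found: (~x4), (~x1).
Count = 2.

2


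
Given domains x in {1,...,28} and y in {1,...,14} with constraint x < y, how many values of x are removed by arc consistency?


For the constraint x < y, x needs a supporting value in y's domain.
x can be at most 13 (one less than y's maximum).
Valid x values from domain: 13 out of 28.
Pruned = 28 - 13 = 15.

15


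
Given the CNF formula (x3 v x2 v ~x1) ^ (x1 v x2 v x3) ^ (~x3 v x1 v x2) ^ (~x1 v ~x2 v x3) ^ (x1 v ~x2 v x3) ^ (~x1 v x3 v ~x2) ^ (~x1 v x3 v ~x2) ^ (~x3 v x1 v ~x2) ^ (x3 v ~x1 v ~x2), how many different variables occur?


Identify each distinct variable in the formula.
Variables found: x1, x2, x3.
Total distinct variables = 3.

3


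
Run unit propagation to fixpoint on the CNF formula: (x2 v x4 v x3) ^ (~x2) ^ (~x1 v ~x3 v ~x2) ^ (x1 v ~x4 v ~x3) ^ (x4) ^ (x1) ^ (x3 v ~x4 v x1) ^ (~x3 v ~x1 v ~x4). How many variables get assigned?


Unit propagation repeatedly assigns the literal in any unit clause, then simplifies.
Assignments in order: x2 = F, x4 = T, x1 = T, x3 = F.
No further unit clauses remain.
Total variables assigned = 4.

4


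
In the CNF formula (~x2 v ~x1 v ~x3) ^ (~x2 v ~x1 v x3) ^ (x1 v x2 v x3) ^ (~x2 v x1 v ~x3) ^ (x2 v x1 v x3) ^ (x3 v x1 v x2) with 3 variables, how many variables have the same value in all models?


Find all satisfying assignments: 4 model(s).
Check which variables have the same value in every model.
No variable is fixed across all models.
Backbone size = 0.

0


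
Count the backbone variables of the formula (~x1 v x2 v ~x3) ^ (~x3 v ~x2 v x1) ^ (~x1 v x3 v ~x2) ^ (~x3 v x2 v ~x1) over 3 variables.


Find all satisfying assignments: 5 model(s).
Check which variables have the same value in every model.
No variable is fixed across all models.
Backbone size = 0.

0


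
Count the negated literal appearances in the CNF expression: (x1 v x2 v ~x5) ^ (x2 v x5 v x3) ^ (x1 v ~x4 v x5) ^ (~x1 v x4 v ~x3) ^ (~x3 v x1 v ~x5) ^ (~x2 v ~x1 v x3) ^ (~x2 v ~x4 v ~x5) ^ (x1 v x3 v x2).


Scan each clause for negated literals.
Clause 1: 1 negative; Clause 2: 0 negative; Clause 3: 1 negative; Clause 4: 2 negative; Clause 5: 2 negative; Clause 6: 2 negative; Clause 7: 3 negative; Clause 8: 0 negative.
Total negative literal occurrences = 11.

11


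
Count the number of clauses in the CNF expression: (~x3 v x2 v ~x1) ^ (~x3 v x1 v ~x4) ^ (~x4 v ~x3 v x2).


Each group enclosed in parentheses joined by ^ is one clause.
Counting the conjuncts: 3 clauses.

3


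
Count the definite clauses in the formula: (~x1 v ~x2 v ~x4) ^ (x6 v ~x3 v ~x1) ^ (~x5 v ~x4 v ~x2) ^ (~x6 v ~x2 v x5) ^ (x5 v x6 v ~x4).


A definite clause has exactly one positive literal.
Clause 1: 0 positive -> not definite
Clause 2: 1 positive -> definite
Clause 3: 0 positive -> not definite
Clause 4: 1 positive -> definite
Clause 5: 2 positive -> not definite
Definite clause count = 2.

2


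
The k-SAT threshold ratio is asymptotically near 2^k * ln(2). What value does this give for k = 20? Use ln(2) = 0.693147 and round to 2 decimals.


Using the asymptotic formula: threshold ~ 2^k * ln(2).
2^20 = 1048576.
1048576 * 0.693147 = 726817.31.

726817.31


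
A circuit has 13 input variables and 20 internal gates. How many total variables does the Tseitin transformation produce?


The Tseitin transformation introduces one auxiliary variable per gate.
Total variables = inputs + gates = 13 + 20 = 33.

33


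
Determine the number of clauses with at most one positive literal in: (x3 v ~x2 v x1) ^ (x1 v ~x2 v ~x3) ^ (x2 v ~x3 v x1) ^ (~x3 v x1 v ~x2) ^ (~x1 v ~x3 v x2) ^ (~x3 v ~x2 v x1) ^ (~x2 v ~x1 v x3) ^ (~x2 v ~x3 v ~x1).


A Horn clause has at most one positive literal.
Clause 1: 2 positive lit(s) -> not Horn
Clause 2: 1 positive lit(s) -> Horn
Clause 3: 2 positive lit(s) -> not Horn
Clause 4: 1 positive lit(s) -> Horn
Clause 5: 1 positive lit(s) -> Horn
Clause 6: 1 positive lit(s) -> Horn
Clause 7: 1 positive lit(s) -> Horn
Clause 8: 0 positive lit(s) -> Horn
Total Horn clauses = 6.

6


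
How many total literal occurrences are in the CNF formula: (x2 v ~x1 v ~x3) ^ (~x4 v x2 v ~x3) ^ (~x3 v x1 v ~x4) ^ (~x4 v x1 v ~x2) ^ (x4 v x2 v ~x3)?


Clause lengths: 3, 3, 3, 3, 3.
Sum = 3 + 3 + 3 + 3 + 3 = 15.

15


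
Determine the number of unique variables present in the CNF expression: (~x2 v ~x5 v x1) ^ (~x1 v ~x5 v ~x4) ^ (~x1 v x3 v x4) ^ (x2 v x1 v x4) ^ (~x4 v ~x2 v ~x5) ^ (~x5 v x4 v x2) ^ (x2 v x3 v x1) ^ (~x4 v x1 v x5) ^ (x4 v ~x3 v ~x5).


Identify each distinct variable in the formula.
Variables found: x1, x2, x3, x4, x5.
Total distinct variables = 5.

5


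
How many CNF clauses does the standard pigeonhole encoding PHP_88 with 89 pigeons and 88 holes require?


The PHP encoding has two parts:
1) At-least-one-hole clauses: 89 (one per pigeon, each with 88 literals).
2) At-most-one-pigeon-per-hole clauses: 88 holes * C(89,2) = 88 * 3916 = 344608.
Total clauses = 89 + 344608 = 344697.

344697


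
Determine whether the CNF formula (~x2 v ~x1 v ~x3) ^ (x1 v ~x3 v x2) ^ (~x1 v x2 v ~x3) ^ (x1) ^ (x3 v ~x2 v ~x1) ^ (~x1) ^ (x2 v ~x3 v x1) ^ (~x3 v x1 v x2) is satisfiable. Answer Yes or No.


Check all 8 possible truth assignments.
Number of satisfying assignments found: 0.
The formula is unsatisfiable.

No


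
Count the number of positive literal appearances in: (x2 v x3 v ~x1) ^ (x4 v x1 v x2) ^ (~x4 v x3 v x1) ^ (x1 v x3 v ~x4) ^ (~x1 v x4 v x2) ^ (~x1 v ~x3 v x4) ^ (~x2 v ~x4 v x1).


Scan each clause for unnegated literals.
Clause 1: 2 positive; Clause 2: 3 positive; Clause 3: 2 positive; Clause 4: 2 positive; Clause 5: 2 positive; Clause 6: 1 positive; Clause 7: 1 positive.
Total positive literal occurrences = 13.

13


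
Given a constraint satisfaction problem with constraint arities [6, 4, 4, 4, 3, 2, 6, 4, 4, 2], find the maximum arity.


The arities are: 6, 4, 4, 4, 3, 2, 6, 4, 4, 2.
Scan for the maximum value.
Maximum arity = 6.

6
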